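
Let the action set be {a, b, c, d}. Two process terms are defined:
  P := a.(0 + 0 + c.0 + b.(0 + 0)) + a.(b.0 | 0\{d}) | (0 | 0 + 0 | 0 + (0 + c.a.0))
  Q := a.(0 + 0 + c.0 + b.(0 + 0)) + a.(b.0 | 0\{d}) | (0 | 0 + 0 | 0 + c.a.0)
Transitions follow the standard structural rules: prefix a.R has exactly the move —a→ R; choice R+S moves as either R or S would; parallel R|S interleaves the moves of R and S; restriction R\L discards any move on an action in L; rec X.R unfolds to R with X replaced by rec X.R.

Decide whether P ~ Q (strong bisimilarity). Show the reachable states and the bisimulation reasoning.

bisimilar

LTS(P): 12 reachable states
  m0 = a.(0 + 0 + c.0 + b.(0 + 0)) + a.(b.0 | 0\{d}) | (0 | 0 + 0 | 0 + (0 + c.a.0)) ⊢ -a-> m1, -a-> m2, -c-> m3
  m1 = 0 + 0 + c.0 + b.(0 + 0) ⊢ -b-> m4, -c-> m5
  m2 = b.0 | 0\{d} | (0 | 0 + 0 | 0 + (0 + c.a.0)) ⊢ -b-> m6, -c-> m7
  m3 = a.(b.0 | 0\{d}) | a.0 ⊢ -a-> m7, -a-> m8
  m4 = 0 + 0 ⊢ stopped
  m5 = 0 ⊢ stopped
  m6 = 0 | 0\{d} | (0 | 0 + 0 | 0 + (0 + c.a.0)) ⊢ -c-> m9
  m7 = b.0 | 0\{d} | a.0 ⊢ -a-> m10, -b-> m9
  m8 = a.(b.0 | 0\{d}) | 0 ⊢ -a-> m10
  m9 = 0 | 0\{d} | a.0 ⊢ -a-> m11
  m10 = b.0 | 0\{d} | 0 ⊢ -b-> m11
  m11 = 0 | 0\{d} | 0 ⊢ stopped
LTS(Q): 12 reachable states
  n0 = a.(0 + 0 + c.0 + b.(0 + 0)) + a.(b.0 | 0\{d}) | (0 | 0 + 0 | 0 + c.a.0) ⊢ -a-> n1, -a-> n2, -c-> n3
  n1 = 0 + 0 + c.0 + b.(0 + 0) ⊢ -b-> n4, -c-> n5
  n2 = b.0 | 0\{d} | (0 | 0 + 0 | 0 + c.a.0) ⊢ -b-> n6, -c-> n7
  n3 = a.(b.0 | 0\{d}) | a.0 ⊢ -a-> n7, -a-> n8
  n4 = 0 + 0 ⊢ stopped
  n5 = 0 ⊢ stopped
  n6 = 0 | 0\{d} | (0 | 0 + 0 | 0 + c.a.0) ⊢ -c-> n9
  n7 = b.0 | 0\{d} | a.0 ⊢ -a-> n10, -b-> n9
  n8 = a.(b.0 | 0\{d}) | 0 ⊢ -a-> n10
  n9 = 0 | 0\{d} | a.0 ⊢ -a-> n11
  n10 = b.0 | 0\{d} | 0 ⊢ -b-> n11
  n11 = 0 | 0\{d} | 0 ⊢ stopped
Partition-refinement fixed point:
  B0 = {m0, n0}
  B1 = {m2, n2}
  B2 = {m6, n6}
  B3 = {m9, n9}
  B4 = {m11, m4, m5, n11, n4, n5}
  B5 = {m7, n7}
  B6 = {m10, n10}
  B7 = {m3, n3}
  B8 = {m8, n8}
  B9 = {m1, n1}
m0 ∈ B0, n0 ∈ B0 → same block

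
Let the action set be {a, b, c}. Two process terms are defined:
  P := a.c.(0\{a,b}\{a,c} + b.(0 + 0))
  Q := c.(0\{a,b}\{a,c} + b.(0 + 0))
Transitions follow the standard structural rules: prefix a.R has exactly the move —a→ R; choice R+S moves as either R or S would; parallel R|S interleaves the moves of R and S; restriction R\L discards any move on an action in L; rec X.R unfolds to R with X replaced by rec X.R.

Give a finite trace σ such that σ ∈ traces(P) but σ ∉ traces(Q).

Reachable graph of P (4 states):
  u0 = a.c.(0\{a,b}\{a,c} + b.(0 + 0)) | —a→ u1
  u1 = c.(0\{a,b}\{a,c} + b.(0 + 0)) | —c→ u2
  u2 = 0\{a,b}\{a,c} + b.(0 + 0) | —b→ u3
  u3 = 0 + 0 | ∅
Reachable graph of Q (3 states):
  v0 = c.(0\{a,b}\{a,c} + b.(0 + 0)) | —c→ v1
  v1 = 0\{a,b}\{a,c} + b.(0 + 0) | —b→ v2
  v2 = 0 + 0 | ∅
Executing a from P (initial set {u0}):
  step 1 (a): {u1}
  P completes σ.
Executing a from Q (initial set {v0}):
  step 1 (a): ∅ (Q stuck)

a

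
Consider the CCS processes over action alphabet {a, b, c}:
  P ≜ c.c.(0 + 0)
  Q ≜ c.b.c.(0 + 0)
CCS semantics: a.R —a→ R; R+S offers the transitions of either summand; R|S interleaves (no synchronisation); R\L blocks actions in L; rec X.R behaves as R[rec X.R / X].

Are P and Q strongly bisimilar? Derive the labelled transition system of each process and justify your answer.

not bisimilar

Reachable graph of P (3 states):
  p0 = c.c.(0 + 0) | —c→ p1
  p1 = c.(0 + 0) | —c→ p2
  p2 = 0 + 0 | ·
Reachable graph of Q (4 states):
  q0 = c.b.c.(0 + 0) | —c→ q1
  q1 = b.c.(0 + 0) | —b→ q2
  q2 = c.(0 + 0) | —c→ q3
  q3 = 0 + 0 | ·
Partition-refinement fixed point:
  B0 = {p0}
  B1 = {p1, q2}
  B2 = {p2, q3}
  B3 = {q0}
  B4 = {q1}
p0 ∈ B0, q0 ∈ B3 → different blocks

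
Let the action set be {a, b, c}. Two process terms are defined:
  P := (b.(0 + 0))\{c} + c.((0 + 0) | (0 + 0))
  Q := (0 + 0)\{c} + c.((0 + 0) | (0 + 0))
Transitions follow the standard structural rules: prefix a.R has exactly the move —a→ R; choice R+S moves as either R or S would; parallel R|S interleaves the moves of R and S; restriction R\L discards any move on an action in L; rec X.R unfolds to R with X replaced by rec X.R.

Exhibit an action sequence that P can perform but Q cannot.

LTS(P): 3 reachable states
  p0 = (b.(0 + 0))\{c} + c.((0 + 0) | (0 + 0)) has moves =b=> p1, =c=> p2
  p1 = (0 + 0)\{c} has moves stopped
  p2 = (0 + 0) | (0 + 0) has moves stopped
LTS(Q): 2 reachable states
  q0 = (0 + 0)\{c} + c.((0 + 0) | (0 + 0)) has moves =c=> q1
  q1 = (0 + 0) | (0 + 0) has moves stopped
Executing b from P (initial set {p0}):
  step 1 (b): {p1}
  ✓ P
Executing b from Q (initial set {q0}):
  step 1 (b): no successor for Q

b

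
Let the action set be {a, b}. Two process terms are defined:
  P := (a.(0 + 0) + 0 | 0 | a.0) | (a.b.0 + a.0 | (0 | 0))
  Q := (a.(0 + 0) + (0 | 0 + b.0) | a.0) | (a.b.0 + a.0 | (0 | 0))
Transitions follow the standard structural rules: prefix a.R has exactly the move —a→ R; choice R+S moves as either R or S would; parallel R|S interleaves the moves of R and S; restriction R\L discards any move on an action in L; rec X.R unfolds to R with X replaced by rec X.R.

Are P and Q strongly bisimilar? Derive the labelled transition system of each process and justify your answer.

P ≁ Q

P's transition system — 12 states:
  u0 = (a.(0 + 0) + 0 | 0 | a.0) | (a.b.0 + a.0 | (0 | 0)) → =a=> u1, =a=> u2, =a=> u3, =a=> u4
  u1 = (0 + 0) | (a.b.0 + a.0 | (0 | 0)) → =a=> u5, =a=> u6
  u2 = (a.(0 + 0) + 0 | 0 | a.0) | (0 | (0 | 0)) → =a=> u5, =a=> u7
  u3 = (a.(0 + 0) + 0 | 0 | a.0) | b.0 → =a=> u6, =a=> u8, =b=> u9
  u4 = 0 | 0 | 0 | (a.b.0 + a.0 | (0 | 0)) → =a=> u7, =a=> u8
  u5 = (0 + 0) | (0 | (0 | 0)) → ∅
  u6 = (0 + 0) | b.0 → =b=> u10
  u7 = 0 | 0 | 0 | (0 | (0 | 0)) → ∅
  u8 = 0 | 0 | 0 | b.0 → =b=> u11
  u9 = (a.(0 + 0) + 0 | 0 | a.0) | 0 → =a=> u10, =a=> u11
  u10 = (0 + 0) | 0 → ∅
  u11 = 0 | 0 | 0 | 0 → ∅
Q's transition system — 20 states:
  v0 = (a.(0 + 0) + (0 | 0 + b.0) | a.0) | (a.b.0 + a.0 | (0 | 0)) → =a=> v1, =a=> v2, =a=> v3, =a=> v4, =b=> v5
  v1 = (0 + 0) | (a.b.0 + a.0 | (0 | 0)) → =a=> v6, =a=> v7
  v2 = (0 | 0 + b.0) | 0 | (a.b.0 + a.0 | (0 | 0)) → =a=> v8, =a=> v9, =b=> v10
  v3 = (a.(0 + 0) + (0 | 0 + b.0) | a.0) | (0 | (0 | 0)) → =a=> v6, =a=> v8, =b=> v11
  v4 = (a.(0 + 0) + (0 | 0 + b.0) | a.0) | b.0 → =a=> v7, =a=> v9, =b=> v12, =b=> v13
  v5 = 0 | a.0 | (a.b.0 + a.0 | (0 | 0)) → =a=> v10, =a=> v11, =a=> v13
  v6 = (0 + 0) | (0 | (0 | 0)) → ∅
  v7 = (0 + 0) | b.0 → =b=> v14
  v8 = (0 | 0 + b.0) | 0 | (0 | (0 | 0)) → =b=> v15
  v9 = (0 | 0 + b.0) | 0 | b.0 → =b=> v16, =b=> v17
  v10 = 0 | 0 | (a.b.0 + a.0 | (0 | 0)) → =a=> v15, =a=> v17
  v11 = 0 | a.0 | (0 | (0 | 0)) → =a=> v15
  v12 = (a.(0 + 0) + (0 | 0 + b.0) | a.0) | 0 → =a=> v14, =a=> v16, =b=> v18
  v13 = 0 | a.0 | b.0 → =a=> v17, =b=> v18
  v14 = (0 + 0) | 0 → ∅
  v15 = 0 | 0 | (0 | (0 | 0)) → ∅
  v16 = (0 | 0 + b.0) | 0 | 0 → =b=> v19
  v17 = 0 | 0 | b.0 → =b=> v19
  v18 = 0 | a.0 | 0 → =a=> v19
  v19 = 0 | 0 | 0 → ∅
Partition-refinement fixed point:
  B0 = {u0, v5}
  B1 = {u1, u4, v1, v10}
  B2 = {u6, u8, v16, v17, v7, v8}
  B3 = {u10, u11, u5, u7, v14, v15, v19, v6}
  B4 = {u3, v13}
  B5 = {u2, u9, v11, v18}
  B6 = {v0}
  B7 = {v12, v3}
  B8 = {v2}
  B9 = {v9}
  B10 = {v4}
u0 ∈ B0, v0 ∈ B6 → different blocks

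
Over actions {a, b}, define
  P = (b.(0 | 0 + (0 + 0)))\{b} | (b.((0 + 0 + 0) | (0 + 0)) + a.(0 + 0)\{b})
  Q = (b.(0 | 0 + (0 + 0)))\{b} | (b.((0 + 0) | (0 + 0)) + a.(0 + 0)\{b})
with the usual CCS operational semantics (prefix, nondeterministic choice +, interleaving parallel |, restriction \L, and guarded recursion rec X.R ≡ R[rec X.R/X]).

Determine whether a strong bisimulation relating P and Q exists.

P ~ Q

LTS(P): 3 reachable states
  p0 = (b.(0 | 0 + (0 + 0)))\{b} | (b.((0 + 0 + 0) | (0 + 0)) + a.(0 + 0)\{b}) :: =a=> p1, =b=> p2
  p1 = (b.(0 | 0 + (0 + 0)))\{b} | (0 + 0)\{b} :: ∅
  p2 = (b.(0 | 0 + (0 + 0)))\{b} | ((0 + 0 + 0) | (0 + 0)) :: ∅
LTS(Q): 3 reachable states
  q0 = (b.(0 | 0 + (0 + 0)))\{b} | (b.((0 + 0) | (0 + 0)) + a.(0 + 0)\{b}) :: =a=> q1, =b=> q2
  q1 = (b.(0 | 0 + (0 + 0)))\{b} | (0 + 0)\{b} :: ∅
  q2 = (b.(0 | 0 + (0 + 0)))\{b} | ((0 + 0) | (0 + 0)) :: ∅
Partition-refinement fixed point:
  B0 = {p0, q0}
  B1 = {p1, p2, q1, q2}
p0 ∈ B0, q0 ∈ B0 → same block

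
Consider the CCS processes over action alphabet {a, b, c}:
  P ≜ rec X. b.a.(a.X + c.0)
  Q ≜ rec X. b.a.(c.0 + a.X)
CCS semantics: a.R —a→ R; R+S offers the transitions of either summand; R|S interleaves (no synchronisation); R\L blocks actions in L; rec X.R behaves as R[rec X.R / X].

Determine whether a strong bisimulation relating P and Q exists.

LTS(P): 4 reachable states
  u0 = rec X. b.a.(a.X + c.0) :: -b-> u1
  u1 = a.(a.(rec X. b.a.(a.X + c.0)) + c.0) :: -a-> u2
  u2 = a.(rec X. b.a.(a.X + c.0)) + c.0 :: -a-> u0, -c-> u3
  u3 = 0 :: stopped
LTS(Q): 4 reachable states
  v0 = rec X. b.a.(c.0 + a.X) :: -b-> v1
  v1 = a.(c.0 + a.(rec X. b.a.(c.0 + a.X))) :: -a-> v2
  v2 = c.0 + a.(rec X. b.a.(c.0 + a.X)) :: -a-> v0, -c-> v3
  v3 = 0 :: stopped
Coarsest stable partition (strong bisimilarity classes):
  B0 = {u0, v0}
  B1 = {u1, v1}
  B2 = {u2, v2}
  B3 = {u3, v3}
u0 ∈ B0, v0 ∈ B0 → same block

YES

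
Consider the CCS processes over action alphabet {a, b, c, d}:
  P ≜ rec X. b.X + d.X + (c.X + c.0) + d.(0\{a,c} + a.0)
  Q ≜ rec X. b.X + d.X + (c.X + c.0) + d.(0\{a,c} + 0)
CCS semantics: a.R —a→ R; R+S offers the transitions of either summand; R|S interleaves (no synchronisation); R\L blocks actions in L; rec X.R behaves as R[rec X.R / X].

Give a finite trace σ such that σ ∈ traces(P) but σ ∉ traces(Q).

da

P's transition system — 3 states:
  p0 = rec X. b.X + d.X + (c.X + c.0) + d.(0\{a,c} + a.0) | -b-> p0, -c-> p0, -c-> p1, -d-> p0, -d-> p2
  p1 = 0 | ∅
  p2 = 0\{a,c} + a.0 | -a-> p1
Q's transition system — 3 states:
  q0 = rec X. b.X + d.X + (c.X + c.0) + d.(0\{a,c} + 0) | -b-> q0, -c-> q0, -c-> q1, -d-> q0, -d-> q2
  q1 = 0 | ∅
  q2 = 0\{a,c} + 0 | ∅
Trace ⟨da⟩ through P, begin at {p0}:
  step 1 (d): {p0, p2}
  step 2 (a): {p1}
  ✓ P
Trace ⟨da⟩ through Q, begin at {q0}:
  step 1 (d): {q0, q2}
  step 2 (a): no successor for Q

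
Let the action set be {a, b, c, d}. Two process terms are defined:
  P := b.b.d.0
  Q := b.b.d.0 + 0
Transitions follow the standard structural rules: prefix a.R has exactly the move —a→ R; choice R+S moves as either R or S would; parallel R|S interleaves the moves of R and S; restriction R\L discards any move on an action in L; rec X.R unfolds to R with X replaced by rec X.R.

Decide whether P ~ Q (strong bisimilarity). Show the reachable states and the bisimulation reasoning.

bisimilar

P's transition system — 4 states:
  s0 = b.b.d.0 | =b=> s1
  s1 = b.d.0 | =b=> s2
  s2 = d.0 | =d=> s3
  s3 = 0 | (no moves)
Q's transition system — 4 states:
  t0 = b.b.d.0 + 0 | =b=> t1
  t1 = b.d.0 | =b=> t2
  t2 = d.0 | =d=> t3
  t3 = 0 | (no moves)
Bisimilarity quotient blocks:
  B0 = {s0, t0}
  B1 = {s1, t1}
  B2 = {s2, t2}
  B3 = {s3, t3}
s0 ∈ B0, t0 ∈ B0 → same block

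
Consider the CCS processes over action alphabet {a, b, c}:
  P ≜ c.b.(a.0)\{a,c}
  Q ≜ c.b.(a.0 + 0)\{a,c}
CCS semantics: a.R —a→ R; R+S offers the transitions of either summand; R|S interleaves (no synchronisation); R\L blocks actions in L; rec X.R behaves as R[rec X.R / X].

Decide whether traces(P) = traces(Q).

trace-equivalent

Reachable graph of P (3 states):
  m0 = c.b.(a.0)\{a,c} → ··c··> m1
  m1 = b.(a.0)\{a,c} → ··b··> m2
  m2 = (a.0)\{a,c} → ·
Reachable graph of Q (3 states):
  n0 = c.b.(a.0 + 0)\{a,c} → ··c··> n1
  n1 = b.(a.0 + 0)\{a,c} → ··b··> n2
  n2 = (a.0 + 0)\{a,c} → ·
Coarsest stable partition (strong bisimilarity classes):
  B0 = {m0, n0}
  B1 = {m1, n1}
  B2 = {m2, n2}
m0 ∈ B0, n0 ∈ B0 → same block
Bisimilar ⇒ trace-equivalent.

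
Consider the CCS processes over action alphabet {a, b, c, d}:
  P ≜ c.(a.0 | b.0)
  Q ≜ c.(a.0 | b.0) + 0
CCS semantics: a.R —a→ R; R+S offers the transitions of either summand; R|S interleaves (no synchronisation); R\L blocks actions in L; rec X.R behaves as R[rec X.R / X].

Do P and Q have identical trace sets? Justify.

YES

P's transition system — 5 states:
  s0 = c.(a.0 | b.0) has moves =c=> s1
  s1 = a.0 | b.0 has moves =a=> s2, =b=> s3
  s2 = 0 | b.0 has moves =b=> s4
  s3 = a.0 | 0 has moves =a=> s4
  s4 = 0 | 0 has moves deadlocked
Q's transition system — 5 states:
  t0 = c.(a.0 | b.0) + 0 has moves =c=> t1
  t1 = a.0 | b.0 has moves =a=> t2, =b=> t3
  t2 = 0 | b.0 has moves =b=> t4
  t3 = a.0 | 0 has moves =a=> t4
  t4 = 0 | 0 has moves deadlocked
Coarsest stable partition (strong bisimilarity classes):
  B0 = {s0, t0}
  B1 = {s1, t1}
  B2 = {s2, t2}
  B3 = {s4, t4}
  B4 = {s3, t3}
s0 ∈ B0, t0 ∈ B0 → same block
Bisimilar ⇒ trace-equivalent.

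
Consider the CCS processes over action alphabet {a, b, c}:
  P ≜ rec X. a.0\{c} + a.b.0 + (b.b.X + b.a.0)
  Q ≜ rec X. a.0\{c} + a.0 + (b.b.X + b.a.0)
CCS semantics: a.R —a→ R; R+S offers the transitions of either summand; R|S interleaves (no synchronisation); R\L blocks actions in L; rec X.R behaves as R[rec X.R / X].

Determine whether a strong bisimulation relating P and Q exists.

not bisimilar

Reachable graph of P (6 states):
  m0 = rec X. a.0\{c} + a.b.0 + (b.b.X + b.a.0) → —a→ m1, —a→ m2, —b→ m3, —b→ m4
  m1 = 0\{c} → ∅
  m2 = b.0 → —b→ m5
  m3 = a.0 → —a→ m5
  m4 = b.(rec X. a.0\{c} + a.b.0 + (b.b.X + b.a.0)) → —b→ m0
  m5 = 0 → ∅
Reachable graph of Q (5 states):
  n0 = rec X. a.0\{c} + a.0 + (b.b.X + b.a.0) → —a→ n1, —a→ n2, —b→ n3, —b→ n4
  n1 = 0 → ∅
  n2 = 0\{c} → ∅
  n3 = a.0 → —a→ n1
  n4 = b.(rec X. a.0\{c} + a.0 + (b.b.X + b.a.0)) → —b→ n0
Bisimilarity quotient blocks:
  B0 = {m0}
  B1 = {m2}
  B2 = {m1, m5, n1, n2}
  B3 = {m3, n3}
  B4 = {m4}
  B5 = {n0}
  B6 = {n4}
m0 ∈ B0, n0 ∈ B5 → different blocks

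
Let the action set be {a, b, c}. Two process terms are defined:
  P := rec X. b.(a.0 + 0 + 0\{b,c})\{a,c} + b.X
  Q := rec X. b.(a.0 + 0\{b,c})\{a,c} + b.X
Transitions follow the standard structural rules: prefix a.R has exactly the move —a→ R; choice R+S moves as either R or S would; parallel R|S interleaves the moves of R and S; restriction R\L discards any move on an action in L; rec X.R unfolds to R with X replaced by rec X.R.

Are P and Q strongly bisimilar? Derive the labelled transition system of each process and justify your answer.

P's transition system — 2 states:
  s0 = rec X. b.(a.0 + 0 + 0\{b,c})\{a,c} + b.X | --b--▸ s0, --b--▸ s1
  s1 = (a.0 + 0 + 0\{b,c})\{a,c} | stopped
Q's transition system — 2 states:
  t0 = rec X. b.(a.0 + 0\{b,c})\{a,c} + b.X | --b--▸ t0, --b--▸ t1
  t1 = (a.0 + 0\{b,c})\{a,c} | stopped
Coarsest stable partition (strong bisimilarity classes):
  B0 = {s0, t0}
  B1 = {s1, t1}
s0 ∈ B0, t0 ∈ B0 → same block

bisimilar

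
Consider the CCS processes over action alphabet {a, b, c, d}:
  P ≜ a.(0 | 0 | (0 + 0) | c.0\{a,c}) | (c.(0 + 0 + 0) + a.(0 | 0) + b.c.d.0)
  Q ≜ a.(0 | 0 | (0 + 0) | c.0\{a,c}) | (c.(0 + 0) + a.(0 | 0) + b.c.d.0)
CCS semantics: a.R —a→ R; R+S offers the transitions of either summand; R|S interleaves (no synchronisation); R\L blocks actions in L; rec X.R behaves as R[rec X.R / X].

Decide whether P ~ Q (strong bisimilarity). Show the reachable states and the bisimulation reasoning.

P ~ Q

P's transition system — 18 states:
  u0 = a.(0 | 0 | (0 + 0) | c.0\{a,c}) | (c.(0 + 0 + 0) + a.(0 | 0) + b.c.d.0) → -a-> u1, -a-> u2, -b-> u3, -c-> u4
  u1 = 0 | 0 | (0 + 0) | c.0\{a,c} | (c.(0 + 0 + 0) + a.(0 | 0) + b.c.d.0) → -a-> u5, -b-> u6, -c-> u7, -c-> u8
  u2 = a.(0 | 0 | (0 + 0) | c.0\{a,c}) | (0 | 0) → -a-> u5
  u3 = a.(0 | 0 | (0 + 0) | c.0\{a,c}) | c.d.0 → -a-> u6, -c-> u9
  u4 = a.(0 | 0 | (0 + 0) | c.0\{a,c}) | (0 + 0 + 0) → -a-> u8
  u5 = 0 | 0 | (0 + 0) | c.0\{a,c} | (0 | 0) → -c-> u10
  u6 = 0 | 0 | (0 + 0) | c.0\{a,c} | c.d.0 → -c-> u11, -c-> u12
  u7 = 0 | 0 | (0 + 0) | 0\{a,c} | (c.(0 + 0 + 0) + a.(0 | 0) + b.c.d.0) → -a-> u10, -b-> u11, -c-> u13
  u8 = 0 | 0 | (0 + 0) | c.0\{a,c} | (0 + 0 + 0) → -c-> u13
  u9 = a.(0 | 0 | (0 + 0) | c.0\{a,c}) | d.0 → -a-> u12, -d-> u14
  u10 = 0 | 0 | (0 + 0) | 0\{a,c} | (0 | 0) → (no moves)
  u11 = 0 | 0 | (0 + 0) | 0\{a,c} | c.d.0 → -c-> u15
  u12 = 0 | 0 | (0 + 0) | c.0\{a,c} | d.0 → -c-> u15, -d-> u16
  u13 = 0 | 0 | (0 + 0) | 0\{a,c} | (0 + 0 + 0) → (no moves)
  u14 = a.(0 | 0 | (0 + 0) | c.0\{a,c}) | 0 → -a-> u16
  u15 = 0 | 0 | (0 + 0) | 0\{a,c} | d.0 → -d-> u17
  u16 = 0 | 0 | (0 + 0) | c.0\{a,c} | 0 → -c-> u17
  u17 = 0 | 0 | (0 + 0) | 0\{a,c} | 0 → (no moves)
Q's transition system — 18 states:
  v0 = a.(0 | 0 | (0 + 0) | c.0\{a,c}) | (c.(0 + 0) + a.(0 | 0) + b.c.d.0) → -a-> v1, -a-> v2, -b-> v3, -c-> v4
  v1 = 0 | 0 | (0 + 0) | c.0\{a,c} | (c.(0 + 0) + a.(0 | 0) + b.c.d.0) → -a-> v5, -b-> v6, -c-> v7, -c-> v8
  v2 = a.(0 | 0 | (0 + 0) | c.0\{a,c}) | (0 | 0) → -a-> v5
  v3 = a.(0 | 0 | (0 + 0) | c.0\{a,c}) | c.d.0 → -a-> v6, -c-> v9
  v4 = a.(0 | 0 | (0 + 0) | c.0\{a,c}) | (0 + 0) → -a-> v8
  v5 = 0 | 0 | (0 + 0) | c.0\{a,c} | (0 | 0) → -c-> v10
  v6 = 0 | 0 | (0 + 0) | c.0\{a,c} | c.d.0 → -c-> v11, -c-> v12
  v7 = 0 | 0 | (0 + 0) | 0\{a,c} | (c.(0 + 0) + a.(0 | 0) + b.c.d.0) → -a-> v10, -b-> v11, -c-> v13
  v8 = 0 | 0 | (0 + 0) | c.0\{a,c} | (0 + 0) → -c-> v13
  v9 = a.(0 | 0 | (0 + 0) | c.0\{a,c}) | d.0 → -a-> v12, -d-> v14
  v10 = 0 | 0 | (0 + 0) | 0\{a,c} | (0 | 0) → (no moves)
  v11 = 0 | 0 | (0 + 0) | 0\{a,c} | c.d.0 → -c-> v15
  v12 = 0 | 0 | (0 + 0) | c.0\{a,c} | d.0 → -c-> v15, -d-> v16
  v13 = 0 | 0 | (0 + 0) | 0\{a,c} | (0 + 0) → (no moves)
  v14 = a.(0 | 0 | (0 + 0) | c.0\{a,c}) | 0 → -a-> v16
  v15 = 0 | 0 | (0 + 0) | 0\{a,c} | d.0 → -d-> v17
  v16 = 0 | 0 | (0 + 0) | c.0\{a,c} | 0 → -c-> v17
  v17 = 0 | 0 | (0 + 0) | 0\{a,c} | 0 → (no moves)
Partition-refinement fixed point:
  B0 = {u0, v0}
  B1 = {u3, v3}
  B2 = {u9, v9}
  B3 = {u12, v12}
  B4 = {u16, u5, u8, v16, v5, v8}
  B5 = {u10, u13, u17, v10, v13, v17}
  B6 = {u15, v15}
  B7 = {u14, u2, u4, v14, v2, v4}
  B8 = {u6, v6}
  B9 = {u11, v11}
  B10 = {u1, v1}
  B11 = {u7, v7}
u0 ∈ B0, v0 ∈ B0 → same block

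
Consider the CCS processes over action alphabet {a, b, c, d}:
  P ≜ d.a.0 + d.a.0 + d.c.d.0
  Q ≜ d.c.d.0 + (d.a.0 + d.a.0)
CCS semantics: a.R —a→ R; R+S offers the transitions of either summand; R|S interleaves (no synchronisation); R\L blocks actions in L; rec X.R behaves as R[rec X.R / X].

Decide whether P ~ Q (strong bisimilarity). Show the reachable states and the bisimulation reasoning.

P's transition system — 5 states:
  u0 = d.a.0 + d.a.0 + d.c.d.0 :: ··d··> u1, ··d··> u2
  u1 = a.0 :: ··a··> u3
  u2 = c.d.0 :: ··c··> u4
  u3 = 0 :: deadlocked
  u4 = d.0 :: ··d··> u3
Q's transition system — 5 states:
  v0 = d.c.d.0 + (d.a.0 + d.a.0) :: ··d··> v1, ··d··> v2
  v1 = a.0 :: ··a··> v3
  v2 = c.d.0 :: ··c··> v4
  v3 = 0 :: deadlocked
  v4 = d.0 :: ··d··> v3
Coarsest stable partition (strong bisimilarity classes):
  B0 = {u0, v0}
  B1 = {u2, v2}
  B2 = {u4, v4}
  B3 = {u3, v3}
  B4 = {u1, v1}
u0 ∈ B0, v0 ∈ B0 → same block

bisimilar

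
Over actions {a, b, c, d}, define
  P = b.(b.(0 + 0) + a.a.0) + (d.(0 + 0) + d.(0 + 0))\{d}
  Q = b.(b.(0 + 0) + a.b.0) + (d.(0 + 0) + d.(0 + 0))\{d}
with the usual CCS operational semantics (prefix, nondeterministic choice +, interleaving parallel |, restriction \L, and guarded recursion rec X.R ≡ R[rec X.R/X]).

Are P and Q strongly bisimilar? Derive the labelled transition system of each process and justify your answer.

P's transition system — 5 states:
  u0 = b.(b.(0 + 0) + a.a.0) + (d.(0 + 0) + d.(0 + 0))\{d} ⊢ ··b··> u1
  u1 = b.(0 + 0) + a.a.0 ⊢ ··a··> u2, ··b··> u3
  u2 = a.0 ⊢ ··a··> u4
  u3 = 0 + 0 ⊢ ·
  u4 = 0 ⊢ ·
Q's transition system — 5 states:
  v0 = b.(b.(0 + 0) + a.b.0) + (d.(0 + 0) + d.(0 + 0))\{d} ⊢ ··b··> v1
  v1 = b.(0 + 0) + a.b.0 ⊢ ··a··> v2, ··b··> v3
  v2 = b.0 ⊢ ··b··> v4
  v3 = 0 + 0 ⊢ ·
  v4 = 0 ⊢ ·
Partition-refinement fixed point:
  B0 = {u0}
  B1 = {u1}
  B2 = {u3, u4, v3, v4}
  B3 = {u2}
  B4 = {v0}
  B5 = {v1}
  B6 = {v2}
u0 ∈ B0, v0 ∈ B4 → different blocks

P ≁ Q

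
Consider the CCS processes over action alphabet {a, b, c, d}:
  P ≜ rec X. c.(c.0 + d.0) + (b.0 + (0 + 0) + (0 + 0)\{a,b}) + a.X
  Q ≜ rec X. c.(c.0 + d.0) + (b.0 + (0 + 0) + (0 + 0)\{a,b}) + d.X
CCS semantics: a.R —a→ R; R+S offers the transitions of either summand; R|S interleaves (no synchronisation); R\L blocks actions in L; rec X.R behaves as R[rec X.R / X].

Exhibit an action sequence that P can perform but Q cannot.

P's transition system — 3 states:
  u0 = rec X. c.(c.0 + d.0) + (b.0 + (0 + 0) + (0 + 0)\{a,b}) + a.X :: -a-> u0, -b-> u1, -c-> u2
  u1 = 0 :: ∅
  u2 = c.0 + d.0 :: -c-> u1, -d-> u1
Q's transition system — 3 states:
  v0 = rec X. c.(c.0 + d.0) + (b.0 + (0 + 0) + (0 + 0)\{a,b}) + d.X :: -b-> v1, -c-> v2, -d-> v0
  v1 = 0 :: ∅
  v2 = c.0 + d.0 :: -c-> v1, -d-> v1
Executing a from P (initial set {u0}):
  step 1 (a): {u0}
  ✓ P
Executing a from Q (initial set {v0}):
  step 1 (a): ∅ (Q stuck)

a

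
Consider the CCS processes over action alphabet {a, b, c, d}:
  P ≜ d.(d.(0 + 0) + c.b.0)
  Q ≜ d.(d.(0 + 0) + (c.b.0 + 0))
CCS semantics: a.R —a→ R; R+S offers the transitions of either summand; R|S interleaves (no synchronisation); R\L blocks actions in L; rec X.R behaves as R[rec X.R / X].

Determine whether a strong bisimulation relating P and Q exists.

LTS(P): 5 reachable states
  s0 = d.(d.(0 + 0) + c.b.0) ⊢ —d→ s1
  s1 = d.(0 + 0) + c.b.0 ⊢ —c→ s2, —d→ s3
  s2 = b.0 ⊢ —b→ s4
  s3 = 0 + 0 ⊢ (no moves)
  s4 = 0 ⊢ (no moves)
LTS(Q): 5 reachable states
  t0 = d.(d.(0 + 0) + (c.b.0 + 0)) ⊢ —d→ t1
  t1 = d.(0 + 0) + (c.b.0 + 0) ⊢ —c→ t2, —d→ t3
  t2 = b.0 ⊢ —b→ t4
  t3 = 0 + 0 ⊢ (no moves)
  t4 = 0 ⊢ (no moves)
Coarsest stable partition (strong bisimilarity classes):
  B0 = {s0, t0}
  B1 = {s1, t1}
  B2 = {s3, s4, t3, t4}
  B3 = {s2, t2}
s0 ∈ B0, t0 ∈ B0 → same block

bisimilar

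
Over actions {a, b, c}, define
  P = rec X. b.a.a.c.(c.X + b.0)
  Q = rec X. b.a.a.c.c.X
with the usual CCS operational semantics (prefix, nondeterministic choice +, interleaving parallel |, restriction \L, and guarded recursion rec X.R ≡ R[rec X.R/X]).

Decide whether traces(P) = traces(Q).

LTS(P): 6 reachable states
  s0 = rec X. b.a.a.c.(c.X + b.0) :: --b--▸ s1
  s1 = a.a.c.(c.(rec X. b.a.a.c.(c.X + b.0)) + b.0) :: --a--▸ s2
  s2 = a.c.(c.(rec X. b.a.a.c.(c.X + b.0)) + b.0) :: --a--▸ s3
  s3 = c.(c.(rec X. b.a.a.c.(c.X + b.0)) + b.0) :: --c--▸ s4
  s4 = c.(rec X. b.a.a.c.(c.X + b.0)) + b.0 :: --b--▸ s5, --c--▸ s0
  s5 = 0 :: ∅
LTS(Q): 5 reachable states
  t0 = rec X. b.a.a.c.c.X :: --b--▸ t1
  t1 = a.a.c.c.(rec X. b.a.a.c.c.X) :: --a--▸ t2
  t2 = a.c.c.(rec X. b.a.a.c.c.X) :: --a--▸ t3
  t3 = c.c.(rec X. b.a.a.c.c.X) :: --c--▸ t4
  t4 = c.(rec X. b.a.a.c.c.X) :: --c--▸ t0
Trace ⟨baacb⟩ through P, begin at {s0}:
  [1] b ⇒ {s1}
  [2] a ⇒ {s2}
  [3] a ⇒ {s3}
  [4] c ⇒ {s4}
  [5] b ⇒ {s5}
  ✓ P
Trace ⟨baacb⟩ through Q, begin at {t0}:
  [1] b ⇒ {t1}
  [2] a ⇒ {t2}
  [3] a ⇒ {t3}
  [4] c ⇒ {t4}
  [5] b ⇒ ∅ (Q stuck)

traces(P) ≠ traces(Q) — witness ⟨baacb⟩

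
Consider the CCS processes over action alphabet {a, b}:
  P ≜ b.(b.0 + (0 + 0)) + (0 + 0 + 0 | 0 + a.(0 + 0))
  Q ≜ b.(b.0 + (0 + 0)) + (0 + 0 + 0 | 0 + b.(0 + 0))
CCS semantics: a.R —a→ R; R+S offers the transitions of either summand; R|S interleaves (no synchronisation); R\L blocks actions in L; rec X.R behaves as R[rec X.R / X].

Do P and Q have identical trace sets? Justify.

trace-distinct — witness ⟨a⟩

Reachable graph of P (4 states):
  p0 = b.(b.0 + (0 + 0)) + (0 + 0 + 0 | 0 + a.(0 + 0)) has moves --a--▸ p1, --b--▸ p2
  p1 = 0 + 0 has moves ·
  p2 = b.0 + (0 + 0) has moves --b--▸ p3
  p3 = 0 has moves ·
Reachable graph of Q (4 states):
  q0 = b.(b.0 + (0 + 0)) + (0 + 0 + 0 | 0 + b.(0 + 0)) has moves --b--▸ q1, --b--▸ q2
  q1 = 0 + 0 has moves ·
  q2 = b.0 + (0 + 0) has moves --b--▸ q3
  q3 = 0 has moves ·
Executing a from P (initial set {p0}):
  after a @ step 1: {p1}
  ✓ P
Executing a from Q (initial set {q0}):
  after a @ step 1: no successor for Q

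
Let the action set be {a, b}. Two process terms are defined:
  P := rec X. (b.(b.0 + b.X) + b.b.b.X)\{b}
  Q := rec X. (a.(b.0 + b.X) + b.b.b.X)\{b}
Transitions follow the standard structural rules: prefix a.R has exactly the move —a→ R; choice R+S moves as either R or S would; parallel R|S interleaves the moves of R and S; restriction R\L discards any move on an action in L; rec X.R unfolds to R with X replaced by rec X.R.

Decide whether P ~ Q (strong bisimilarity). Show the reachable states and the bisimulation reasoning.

P's transition system — 1 states:
  u0 = rec X. (b.(b.0 + b.X) + b.b.b.X)\{b} → (no moves)
Q's transition system — 2 states:
  v0 = rec X. (a.(b.0 + b.X) + b.b.b.X)\{b} → --a--▸ v1
  v1 = (b.0 + b.(rec X. (a.(b.0 + b.X) + b.b.b.X)\{b}))\{b} → (no moves)
Coarsest stable partition (strong bisimilarity classes):
  B0 = {u0, v1}
  B1 = {v0}
u0 ∈ B0, v0 ∈ B1 → different blocks

P ≁ Q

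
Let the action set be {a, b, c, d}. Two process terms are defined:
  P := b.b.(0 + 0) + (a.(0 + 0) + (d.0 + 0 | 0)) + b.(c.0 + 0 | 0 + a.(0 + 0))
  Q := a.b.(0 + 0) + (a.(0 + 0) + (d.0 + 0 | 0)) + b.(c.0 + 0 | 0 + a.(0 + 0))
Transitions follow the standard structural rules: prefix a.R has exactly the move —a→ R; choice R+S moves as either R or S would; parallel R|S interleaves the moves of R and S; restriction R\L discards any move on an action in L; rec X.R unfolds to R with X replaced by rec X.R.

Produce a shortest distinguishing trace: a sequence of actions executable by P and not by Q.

bb

LTS(P): 5 reachable states
  p0 = b.b.(0 + 0) + (a.(0 + 0) + (d.0 + 0 | 0)) + b.(c.0 + 0 | 0 + a.(0 + 0)) → =a=> p1, =b=> p2, =b=> p3, =d=> p4
  p1 = 0 + 0 → ∅
  p2 = b.(0 + 0) → =b=> p1
  p3 = c.0 + 0 | 0 + a.(0 + 0) → =a=> p1, =c=> p4
  p4 = 0 → ∅
LTS(Q): 5 reachable states
  q0 = a.b.(0 + 0) + (a.(0 + 0) + (d.0 + 0 | 0)) + b.(c.0 + 0 | 0 + a.(0 + 0)) → =a=> q1, =a=> q2, =b=> q3, =d=> q4
  q1 = 0 + 0 → ∅
  q2 = b.(0 + 0) → =b=> q1
  q3 = c.0 + 0 | 0 + a.(0 + 0) → =a=> q1, =c=> q4
  q4 = 0 → ∅
Trace ⟨bb⟩ through P, begin at {p0}:
  [1] b ⇒ {p2, p3}
  [2] b ⇒ {p1}
  P completes σ.
Trace ⟨bb⟩ through Q, begin at {q0}:
  [1] b ⇒ {q3}
  [2] b ⇒ ∅  — Q cannot continue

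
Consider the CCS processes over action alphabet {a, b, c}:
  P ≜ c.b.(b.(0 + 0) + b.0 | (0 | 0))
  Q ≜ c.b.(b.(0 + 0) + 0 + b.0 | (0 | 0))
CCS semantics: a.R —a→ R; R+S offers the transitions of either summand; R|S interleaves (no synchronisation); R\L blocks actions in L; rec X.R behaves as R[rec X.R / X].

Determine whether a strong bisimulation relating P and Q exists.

bisimilar

Reachable graph of P (5 states):
  m0 = c.b.(b.(0 + 0) + b.0 | (0 | 0)) has moves ··c··> m1
  m1 = b.(b.(0 + 0) + b.0 | (0 | 0)) has moves ··b··> m2
  m2 = b.(0 + 0) + b.0 | (0 | 0) has moves ··b··> m3, ··b··> m4
  m3 = 0 + 0 has moves ·
  m4 = 0 | (0 | 0) has moves ·
Reachable graph of Q (5 states):
  n0 = c.b.(b.(0 + 0) + 0 + b.0 | (0 | 0)) has moves ··c··> n1
  n1 = b.(b.(0 + 0) + 0 + b.0 | (0 | 0)) has moves ··b··> n2
  n2 = b.(0 + 0) + 0 + b.0 | (0 | 0) has moves ··b··> n3, ··b··> n4
  n3 = 0 + 0 has moves ·
  n4 = 0 | (0 | 0) has moves ·
Bisimilarity quotient blocks:
  B0 = {m0, n0}
  B1 = {m1, n1}
  B2 = {m2, n2}
  B3 = {m3, m4, n3, n4}
m0 ∈ B0, n0 ∈ B0 → same block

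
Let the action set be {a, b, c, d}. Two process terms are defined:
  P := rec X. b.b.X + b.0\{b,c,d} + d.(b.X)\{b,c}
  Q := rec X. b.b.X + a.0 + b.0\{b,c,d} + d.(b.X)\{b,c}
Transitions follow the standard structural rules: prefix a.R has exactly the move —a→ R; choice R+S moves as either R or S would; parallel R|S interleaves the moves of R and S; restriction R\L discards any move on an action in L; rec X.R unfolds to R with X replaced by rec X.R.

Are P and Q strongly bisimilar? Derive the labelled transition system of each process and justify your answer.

NO

Reachable graph of P (4 states):
  u0 = rec X. b.b.X + b.0\{b,c,d} + d.(b.X)\{b,c} | --b--▸ u1, --b--▸ u2, --d--▸ u3
  u1 = 0\{b,c,d} | deadlocked
  u2 = b.(rec X. b.b.X + b.0\{b,c,d} + d.(b.X)\{b,c}) | --b--▸ u0
  u3 = (b.(rec X. b.b.X + b.0\{b,c,d} + d.(b.X)\{b,c}))\{b,c} | deadlocked
Reachable graph of Q (5 states):
  v0 = rec X. b.b.X + a.0 + b.0\{b,c,d} + d.(b.X)\{b,c} | --a--▸ v1, --b--▸ v2, --b--▸ v3, --d--▸ v4
  v1 = 0 | deadlocked
  v2 = 0\{b,c,d} | deadlocked
  v3 = b.(rec X. b.b.X + a.0 + b.0\{b,c,d} + d.(b.X)\{b,c}) | --b--▸ v0
  v4 = (b.(rec X. b.b.X + a.0 + b.0\{b,c,d} + d.(b.X)\{b,c}))\{b,c} | deadlocked
Coarsest stable partition (strong bisimilarity classes):
  B0 = {u0}
  B1 = {u1, u3, v1, v2, v4}
  B2 = {u2}
  B3 = {v0}
  B4 = {v3}
u0 ∈ B0, v0 ∈ B3 → different blocks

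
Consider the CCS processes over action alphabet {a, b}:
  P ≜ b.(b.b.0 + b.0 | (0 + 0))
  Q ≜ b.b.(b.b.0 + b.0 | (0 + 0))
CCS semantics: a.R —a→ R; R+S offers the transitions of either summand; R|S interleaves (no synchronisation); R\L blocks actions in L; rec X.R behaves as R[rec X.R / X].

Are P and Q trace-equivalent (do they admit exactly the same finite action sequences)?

trace-distinct — witness ⟨bbbb⟩

LTS(P): 5 reachable states
  p0 = b.(b.b.0 + b.0 | (0 + 0)) :: --b--▸ p1
  p1 = b.b.0 + b.0 | (0 + 0) :: --b--▸ p2, --b--▸ p3
  p2 = 0 | (0 + 0) :: ∅
  p3 = b.0 :: --b--▸ p4
  p4 = 0 :: ∅
LTS(Q): 6 reachable states
  q0 = b.b.(b.b.0 + b.0 | (0 + 0)) :: --b--▸ q1
  q1 = b.(b.b.0 + b.0 | (0 + 0)) :: --b--▸ q2
  q2 = b.b.0 + b.0 | (0 + 0) :: --b--▸ q3, --b--▸ q4
  q3 = 0 | (0 + 0) :: ∅
  q4 = b.0 :: --b--▸ q5
  q5 = 0 :: ∅
Run σ = ⟨bbbb⟩ on Q: start {q0}
  after b @ step 1: {q1}
  after b @ step 2: {q2}
  after b @ step 3: {q3, q4}
  after b @ step 4: {q5}
  — Q admits the full trace.
Run σ = ⟨bbbb⟩ on P: start {p0}
  after b @ step 1: {p1}
  after b @ step 2: {p2, p3}
  after b @ step 3: {p4}
  after b @ step 4: no successor for P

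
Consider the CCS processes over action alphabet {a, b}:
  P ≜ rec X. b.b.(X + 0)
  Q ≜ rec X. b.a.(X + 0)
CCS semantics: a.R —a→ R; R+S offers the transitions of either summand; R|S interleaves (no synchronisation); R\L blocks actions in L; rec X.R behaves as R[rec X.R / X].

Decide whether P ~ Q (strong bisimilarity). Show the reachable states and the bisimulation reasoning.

NO

Reachable graph of P (3 states):
  m0 = rec X. b.b.(X + 0) ⊢ --b--▸ m1
  m1 = b.((rec X. b.b.(X + 0)) + 0) ⊢ --b--▸ m2
  m2 = (rec X. b.b.(X + 0)) + 0 ⊢ --b--▸ m1
Reachable graph of Q (3 states):
  n0 = rec X. b.a.(X + 0) ⊢ --b--▸ n1
  n1 = a.((rec X. b.a.(X + 0)) + 0) ⊢ --a--▸ n2
  n2 = (rec X. b.a.(X + 0)) + 0 ⊢ --b--▸ n1
Coarsest stable partition (strong bisimilarity classes):
  B0 = {m0, m1, m2}
  B1 = {n0, n2}
  B2 = {n1}
m0 ∈ B0, n0 ∈ B1 → different blocks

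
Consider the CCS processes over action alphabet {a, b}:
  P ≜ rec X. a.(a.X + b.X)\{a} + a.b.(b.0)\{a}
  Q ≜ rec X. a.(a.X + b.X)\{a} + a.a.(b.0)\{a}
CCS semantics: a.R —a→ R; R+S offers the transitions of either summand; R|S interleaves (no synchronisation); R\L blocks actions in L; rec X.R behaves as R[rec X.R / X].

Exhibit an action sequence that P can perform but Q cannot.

abb

LTS(P): 6 reachable states
  s0 = rec X. a.(a.X + b.X)\{a} + a.b.(b.0)\{a} ⊢ ··a··> s1, ··a··> s2
  s1 = (a.(rec X. a.(a.X + b.X)\{a} + a.b.(b.0)\{a}) + b.(rec X. a.(a.X + b.X)\{a} + a.b.(b.0)\{a}))\{a} ⊢ ··b··> s3
  s2 = b.(b.0)\{a} ⊢ ··b··> s4
  s3 = (rec X. a.(a.X + b.X)\{a} + a.b.(b.0)\{a})\{a} ⊢ deadlocked
  s4 = (b.0)\{a} ⊢ ··b··> s5
  s5 = 0\{a} ⊢ deadlocked
LTS(Q): 6 reachable states
  t0 = rec X. a.(a.X + b.X)\{a} + a.a.(b.0)\{a} ⊢ ··a··> t1, ··a··> t2
  t1 = (a.(rec X. a.(a.X + b.X)\{a} + a.a.(b.0)\{a}) + b.(rec X. a.(a.X + b.X)\{a} + a.a.(b.0)\{a}))\{a} ⊢ ··b··> t3
  t2 = a.(b.0)\{a} ⊢ ··a··> t4
  t3 = (rec X. a.(a.X + b.X)\{a} + a.a.(b.0)\{a})\{a} ⊢ deadlocked
  t4 = (b.0)\{a} ⊢ ··b··> t5
  t5 = 0\{a} ⊢ deadlocked
Trace ⟨abb⟩ through P, begin at {s0}:
  [1] a ⇒ {s1, s2}
  [2] b ⇒ {s3, s4}
  [3] b ⇒ {s5}
  P completes σ.
Trace ⟨abb⟩ through Q, begin at {t0}:
  [1] a ⇒ {t1, t2}
  [2] b ⇒ {t3}
  [3] b ⇒ no successor for Q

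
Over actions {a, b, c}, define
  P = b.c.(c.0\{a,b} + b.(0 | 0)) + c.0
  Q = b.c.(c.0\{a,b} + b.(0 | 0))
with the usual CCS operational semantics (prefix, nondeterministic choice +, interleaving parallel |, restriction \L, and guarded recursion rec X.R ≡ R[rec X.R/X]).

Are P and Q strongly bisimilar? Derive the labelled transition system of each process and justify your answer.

LTS(P): 6 reachable states
  p0 = b.c.(c.0\{a,b} + b.(0 | 0)) + c.0 has moves ··b··> p1, ··c··> p2
  p1 = c.(c.0\{a,b} + b.(0 | 0)) has moves ··c··> p3
  p2 = 0 has moves ∅
  p3 = c.0\{a,b} + b.(0 | 0) has moves ··b··> p4, ··c··> p5
  p4 = 0 | 0 has moves ∅
  p5 = 0\{a,b} has moves ∅
LTS(Q): 5 reachable states
  q0 = b.c.(c.0\{a,b} + b.(0 | 0)) has moves ··b··> q1
  q1 = c.(c.0\{a,b} + b.(0 | 0)) has moves ··c··> q2
  q2 = c.0\{a,b} + b.(0 | 0) has moves ··b··> q3, ··c··> q4
  q3 = 0 | 0 has moves ∅
  q4 = 0\{a,b} has moves ∅
Partition-refinement fixed point:
  B0 = {p0}
  B1 = {p1, q1}
  B2 = {p3, q2}
  B3 = {p2, p4, p5, q3, q4}
  B4 = {q0}
p0 ∈ B0, q0 ∈ B4 → different blocks

NO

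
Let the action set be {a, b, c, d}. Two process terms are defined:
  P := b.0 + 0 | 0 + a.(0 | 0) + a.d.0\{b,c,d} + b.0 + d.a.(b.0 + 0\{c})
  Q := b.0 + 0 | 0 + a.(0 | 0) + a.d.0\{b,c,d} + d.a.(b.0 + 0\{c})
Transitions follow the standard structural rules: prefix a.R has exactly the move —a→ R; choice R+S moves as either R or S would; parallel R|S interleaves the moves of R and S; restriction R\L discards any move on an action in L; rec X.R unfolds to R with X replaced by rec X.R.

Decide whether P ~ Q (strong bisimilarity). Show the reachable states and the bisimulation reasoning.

bisimilar

P's transition system — 7 states:
  u0 = b.0 + 0 | 0 + a.(0 | 0) + a.d.0\{b,c,d} + b.0 + d.a.(b.0 + 0\{c}) has moves =a=> u1, =a=> u2, =b=> u3, =d=> u4
  u1 = 0 | 0 has moves deadlocked
  u2 = d.0\{b,c,d} has moves =d=> u5
  u3 = 0 has moves deadlocked
  u4 = a.(b.0 + 0\{c}) has moves =a=> u6
  u5 = 0\{b,c,d} has moves deadlocked
  u6 = b.0 + 0\{c} has moves =b=> u3
Q's transition system — 7 states:
  v0 = b.0 + 0 | 0 + a.(0 | 0) + a.d.0\{b,c,d} + d.a.(b.0 + 0\{c}) has moves =a=> v1, =a=> v2, =b=> v3, =d=> v4
  v1 = 0 | 0 has moves deadlocked
  v2 = d.0\{b,c,d} has moves =d=> v5
  v3 = 0 has moves deadlocked
  v4 = a.(b.0 + 0\{c}) has moves =a=> v6
  v5 = 0\{b,c,d} has moves deadlocked
  v6 = b.0 + 0\{c} has moves =b=> v3
Bisimilarity quotient blocks:
  B0 = {u0, v0}
  B1 = {u1, u3, u5, v1, v3, v5}
  B2 = {u2, v2}
  B3 = {u4, v4}
  B4 = {u6, v6}
u0 ∈ B0, v0 ∈ B0 → same block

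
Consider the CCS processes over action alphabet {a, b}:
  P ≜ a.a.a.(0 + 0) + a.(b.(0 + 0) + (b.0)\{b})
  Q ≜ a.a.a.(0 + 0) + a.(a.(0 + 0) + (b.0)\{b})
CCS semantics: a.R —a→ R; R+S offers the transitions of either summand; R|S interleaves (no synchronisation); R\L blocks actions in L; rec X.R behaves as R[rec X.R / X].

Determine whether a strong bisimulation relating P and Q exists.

Reachable graph of P (5 states):
  s0 = a.a.a.(0 + 0) + a.(b.(0 + 0) + (b.0)\{b}) → ··a··> s1, ··a··> s2
  s1 = a.a.(0 + 0) → ··a··> s3
  s2 = b.(0 + 0) + (b.0)\{b} → ··b··> s4
  s3 = a.(0 + 0) → ··a··> s4
  s4 = 0 + 0 → stopped
Reachable graph of Q (5 states):
  t0 = a.a.a.(0 + 0) + a.(a.(0 + 0) + (b.0)\{b}) → ··a··> t1, ··a··> t2
  t1 = a.(0 + 0) + (b.0)\{b} → ··a··> t3
  t2 = a.a.(0 + 0) → ··a··> t4
  t3 = 0 + 0 → stopped
  t4 = a.(0 + 0) → ··a··> t3
Coarsest stable partition (strong bisimilarity classes):
  B0 = {s0}
  B1 = {s2}
  B2 = {s4, t3}
  B3 = {s1, t2}
  B4 = {s3, t1, t4}
  B5 = {t0}
s0 ∈ B0, t0 ∈ B5 → different blocks

NO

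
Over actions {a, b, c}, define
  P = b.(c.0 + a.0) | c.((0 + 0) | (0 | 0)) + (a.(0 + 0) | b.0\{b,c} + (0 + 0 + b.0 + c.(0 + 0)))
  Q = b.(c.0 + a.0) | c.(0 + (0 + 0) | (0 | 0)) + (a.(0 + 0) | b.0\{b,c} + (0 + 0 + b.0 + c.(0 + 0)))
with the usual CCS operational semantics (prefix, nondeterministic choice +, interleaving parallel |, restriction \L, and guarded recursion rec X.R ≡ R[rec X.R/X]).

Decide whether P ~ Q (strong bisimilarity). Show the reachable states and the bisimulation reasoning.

bisimilar

Reachable graph of P (11 states):
  p0 = b.(c.0 + a.0) | c.((0 + 0) | (0 | 0)) + (a.(0 + 0) | b.0\{b,c} + (0 + 0 + b.0 + c.(0 + 0))) :: --a--▸ p1, --b--▸ p2, --b--▸ p3, --b--▸ p4, --c--▸ p5, --c--▸ p6
  p1 = (0 + 0) | b.0\{b,c} :: --b--▸ p7
  p2 = (c.0 + a.0) | c.((0 + 0) | (0 | 0)) :: --a--▸ p8, --c--▸ p8, --c--▸ p9
  p3 = 0 :: (no moves)
  p4 = a.(0 + 0) | 0\{b,c} :: --a--▸ p7
  p5 = 0 + 0 :: (no moves)
  p6 = b.(c.0 + a.0) | ((0 + 0) | (0 | 0)) :: --b--▸ p9
  p7 = (0 + 0) | 0\{b,c} :: (no moves)
  p8 = 0 | c.((0 + 0) | (0 | 0)) :: --c--▸ p10
  p9 = (c.0 + a.0) | ((0 + 0) | (0 | 0)) :: --a--▸ p10, --c--▸ p10
  p10 = 0 | ((0 + 0) | (0 | 0)) :: (no moves)
Reachable graph of Q (11 states):
  q0 = b.(c.0 + a.0) | c.(0 + (0 + 0) | (0 | 0)) + (a.(0 + 0) | b.0\{b,c} + (0 + 0 + b.0 + c.(0 + 0))) :: --a--▸ q1, --b--▸ q2, --b--▸ q3, --b--▸ q4, --c--▸ q5, --c--▸ q6
  q1 = (0 + 0) | b.0\{b,c} :: --b--▸ q7
  q2 = (c.0 + a.0) | c.(0 + (0 + 0) | (0 | 0)) :: --a--▸ q8, --c--▸ q8, --c--▸ q9
  q3 = 0 :: (no moves)
  q4 = a.(0 + 0) | 0\{b,c} :: --a--▸ q7
  q5 = 0 + 0 :: (no moves)
  q6 = b.(c.0 + a.0) | (0 + (0 + 0) | (0 | 0)) :: --b--▸ q9
  q7 = (0 + 0) | 0\{b,c} :: (no moves)
  q8 = 0 | c.(0 + (0 + 0) | (0 | 0)) :: --c--▸ q10
  q9 = (c.0 + a.0) | (0 + (0 + 0) | (0 | 0)) :: --a--▸ q10, --c--▸ q10
  q10 = 0 | (0 + (0 + 0) | (0 | 0)) :: (no moves)
Partition-refinement fixed point:
  B0 = {p0, q0}
  B1 = {p2, q2}
  B2 = {p8, q8}
  B3 = {p10, p3, p5, p7, q10, q3, q5, q7}
  B4 = {p9, q9}
  B5 = {p1, q1}
  B6 = {p4, q4}
  B7 = {p6, q6}
p0 ∈ B0, q0 ∈ B0 → same block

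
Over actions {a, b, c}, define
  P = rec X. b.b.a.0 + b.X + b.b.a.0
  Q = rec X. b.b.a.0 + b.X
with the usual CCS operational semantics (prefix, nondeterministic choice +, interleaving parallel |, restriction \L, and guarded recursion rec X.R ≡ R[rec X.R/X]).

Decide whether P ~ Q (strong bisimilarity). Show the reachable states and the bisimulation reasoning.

YES

P's transition system — 4 states:
  m0 = rec X. b.b.a.0 + b.X + b.b.a.0 has moves =b=> m0, =b=> m1
  m1 = b.a.0 has moves =b=> m2
  m2 = a.0 has moves =a=> m3
  m3 = 0 has moves (no moves)
Q's transition system — 4 states:
  n0 = rec X. b.b.a.0 + b.X has moves =b=> n0, =b=> n1
  n1 = b.a.0 has moves =b=> n2
  n2 = a.0 has moves =a=> n3
  n3 = 0 has moves (no moves)
Partition-refinement fixed point:
  B0 = {m0, n0}
  B1 = {m1, n1}
  B2 = {m2, n2}
  B3 = {m3, n3}
m0 ∈ B0, n0 ∈ B0 → same block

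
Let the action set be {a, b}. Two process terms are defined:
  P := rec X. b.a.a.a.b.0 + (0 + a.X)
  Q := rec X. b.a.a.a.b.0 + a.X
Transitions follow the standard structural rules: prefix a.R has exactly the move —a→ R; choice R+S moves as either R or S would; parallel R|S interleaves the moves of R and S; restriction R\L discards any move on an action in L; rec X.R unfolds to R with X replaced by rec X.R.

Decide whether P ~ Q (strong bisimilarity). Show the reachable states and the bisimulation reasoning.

bisimilar

Reachable graph of P (6 states):
  p0 = rec X. b.a.a.a.b.0 + (0 + a.X) | --a--▸ p0, --b--▸ p1
  p1 = a.a.a.b.0 | --a--▸ p2
  p2 = a.a.b.0 | --a--▸ p3
  p3 = a.b.0 | --a--▸ p4
  p4 = b.0 | --b--▸ p5
  p5 = 0 | deadlocked
Reachable graph of Q (6 states):
  q0 = rec X. b.a.a.a.b.0 + a.X | --a--▸ q0, --b--▸ q1
  q1 = a.a.a.b.0 | --a--▸ q2
  q2 = a.a.b.0 | --a--▸ q3
  q3 = a.b.0 | --a--▸ q4
  q4 = b.0 | --b--▸ q5
  q5 = 0 | deadlocked
Coarsest stable partition (strong bisimilarity classes):
  B0 = {p0, q0}
  B1 = {p1, q1}
  B2 = {p2, q2}
  B3 = {p3, q3}
  B4 = {p4, q4}
  B5 = {p5, q5}
p0 ∈ B0, q0 ∈ B0 → same block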